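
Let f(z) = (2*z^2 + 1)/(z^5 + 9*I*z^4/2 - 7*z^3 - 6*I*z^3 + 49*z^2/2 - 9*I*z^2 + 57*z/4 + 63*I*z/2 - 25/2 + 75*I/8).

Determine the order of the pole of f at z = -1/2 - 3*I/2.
Factor the denominator:
  z^5 + 9*I*z^4/2 - 7*z^3 - 6*I*z^3 + 49*z^2/2 - 9*I*z^2 + 57*z/4 + 63*I*z/2 - 25/2 + 75*I/8 = (z + 1/2 + 3*I/2)^4*(z - 2 - 3*I/2)

The numerator P(z) = 2*z^2 + 1 has P(-1/2 - 3*I/2) = -3 + 3*I ≠ 0, so no factor of (z + 1/2 + 3*I/2) cancels.
Near z = -1/2 - 3*I/2 we can therefore write f(z) = g(z)/(z + 1/2 + 3*I/2)^4 with g analytic at -1/2 - 3*I/2 and g(-1/2 - 3*I/2) ≠ 0 (g is the numerator divided by the remaining denominator factors).

Hence z = -1/2 - 3*I/2 is a pole of order 4.

Final answer: 4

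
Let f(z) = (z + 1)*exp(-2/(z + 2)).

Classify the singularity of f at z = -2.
Let u = z + 2. Then
  e^(-2/u) = Σ_{k≥0} (-2)^k/(k!·u^k) = 1 - 2/u + 2/u^2 - 4/(3*u^3) + ...
which has infinitely many negative powers of u, so exp(-2/(z + 2)) has an essential singularity at z = -2.
The extra factor z + 1 is a nonzero polynomial; if the product had at most a pole at z = -2, dividing by that polynomial would leave exp(-2/(z + 2)) with at most a pole too — contradiction. (Equivalently, the product's Laurent series still has infinitely many negative powers.)
So the singularity is essential.

Final answer: essential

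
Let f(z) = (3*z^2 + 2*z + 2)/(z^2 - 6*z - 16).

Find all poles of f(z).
The singularities of f are the zeros of the denominator. Factoring,
  z^2 - 6*z - 16 = (z + 2)*(z - 8)
so the candidates are z = -2, z = 8.

Check the numerator P(z) = 3*z^2 + 2*z + 2 at each one:
  P(-2) = 10 ≠ 0, so z = -2 is a (simple) pole.
  P(8) = 210 ≠ 0, so z = 8 is a (simple) pole.

Poles of f: {-2, 8}

Final answer: {-2, 8}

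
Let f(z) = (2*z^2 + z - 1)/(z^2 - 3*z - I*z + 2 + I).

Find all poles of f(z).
{1, 2 + I}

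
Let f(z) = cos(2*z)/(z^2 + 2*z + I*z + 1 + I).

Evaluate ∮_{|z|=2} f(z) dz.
By the residue theorem, ∮_C f(z) dz = 2πi · (sum of the residues of f at the poles inside |z| = 2).

The denominator factors as (z + 1 + I)*(z + 1), so the singularities of f are simple poles at z = -1 - I, z = -1.
  |-1 - I|² = 2 < 4 = 2², so this pole is inside the contour.
  |-1|² = 1 < 4 = 2², so this pole is inside the contour.

With P(z) = cos(2*z) and Q(z) = z^2 + 2*z + I*z + 1 + I, each pole is simple, so Res(f, z₀) = P(z₀)/Q'(z₀) with Q'(z) = 2*z + 2 + I.
  Res(f, -1 - I) = P(-1 - I)/Q'(-1 - I) = (cos(2 + 2*I))/(-I) = I*cos(2 + 2*I)
  Res(f, -1) = P(-1)/Q'(-1) = (cos(2))/(I) = -I*cos(2)

Sum of residues inside C: I*cos(2 + 2*I) - I*cos(2)
∮_C f(z) dz = 2πi · (I*cos(2 + 2*I) - I*cos(2)) = 2*pi*cos(2) - 2*pi*cos(2 + 2*I)

Final answer: 2*pi*cos(2) - 2*pi*cos(2 + 2*I)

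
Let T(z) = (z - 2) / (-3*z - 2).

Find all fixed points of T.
T(z) = z means z - 2 = z*(-3*z - 2), i.e.
  -3*z^2 - 3*z + 2 = 0.
Discriminant: (-3)^2 - 4*(-3)*(2) = 33, so the roots are real.
  z = (3 ± sqrt(33))/(2*(-3))
Fixed points: {-sqrt(33)/6 - 1/2, -1/2 + sqrt(33)/6}

Final answer: {-sqrt(33)/6 - 1/2, -1/2 + sqrt(33)/6}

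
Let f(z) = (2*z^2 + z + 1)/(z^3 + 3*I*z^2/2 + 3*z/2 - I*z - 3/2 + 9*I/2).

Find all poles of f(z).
{-1 - 2*I, 3*I/2, 1 - I}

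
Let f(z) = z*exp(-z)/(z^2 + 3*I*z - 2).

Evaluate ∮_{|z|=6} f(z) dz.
4*I*pi*exp(2*I) - 2*I*pi*exp(I)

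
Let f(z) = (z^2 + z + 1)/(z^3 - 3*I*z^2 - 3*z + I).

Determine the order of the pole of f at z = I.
Factor the denominator:
  z^3 - 3*I*z^2 - 3*z + I = (z - I)^3

The numerator P(z) = z^2 + z + 1 has P(I) = I ≠ 0, so no factor of (z - I) cancels.
Near z = I we can therefore write f(z) = g(z)/(z - I)^3 with g analytic at I and g(I) ≠ 0 (g is just the numerator).

Hence z = I is a pole of order 3.

Final answer: 3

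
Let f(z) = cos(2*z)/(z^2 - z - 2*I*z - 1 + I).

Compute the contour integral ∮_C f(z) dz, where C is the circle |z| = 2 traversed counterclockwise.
By the residue theorem, ∮_C f(z) dz = 2πi · (sum of the residues of f at the poles inside |z| = 2).

The denominator factors as (z - 1 - I)*(z - I), so the singularities of f are simple poles at z = 1 + I, z = I.
  |1 + I|² = 2 < 4 = 2², so this pole is inside the contour.
  |I|² = 1 < 4 = 2², so this pole is inside the contour.

With P(z) = cos(2*z) and Q(z) = z^2 - z - 2*I*z - 1 + I, each pole is simple, so Res(f, z₀) = P(z₀)/Q'(z₀) with Q'(z) = 2*z - 1 - 2*I.
  Res(f, 1 + I) = P(1 + I)/Q'(1 + I) = (cos(2 + 2*I))/(1) = cos(2 + 2*I)
  Res(f, I) = P(I)/Q'(I) = (cosh(2))/(-1) = -cosh(2)

Sum of residues inside C: -cosh(2) + cos(2 + 2*I)
∮_C f(z) dz = 2πi · (-cosh(2) + cos(2 + 2*I)) = -2*I*pi*cosh(2) + 2*I*pi*cos(2 + 2*I)

Final answer: -2*I*pi*cosh(2) + 2*I*pi*cos(2 + 2*I)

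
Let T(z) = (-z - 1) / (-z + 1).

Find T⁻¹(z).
(z + 1)/(z - 1)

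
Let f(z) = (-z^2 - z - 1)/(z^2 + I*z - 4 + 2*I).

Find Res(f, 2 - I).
Write f(z) = P(z)/Q(z) with P(z) = -z^2 - z - 1 and Q(z) = z^2 + I*z - 4 + 2*I.
The denominator factors as Q(z) = (z + 2)*(z - 2 + I), so z = 2 - I is a simple zero of Q and P is analytic there; z = 2 - I is therefore a simple pole and
  Res(f, z₀) = P(z₀)/Q'(z₀).

Q'(z) = 2*z + I, so Q'(2 - I) = 4 - I.
P(2 - I) = -6 + 5*I.

Res(f, 2 - I) = (-6 + 5*I)/(4 - I) = -29/17 + 14*I/17

Final answer: -29/17 + 14*I/17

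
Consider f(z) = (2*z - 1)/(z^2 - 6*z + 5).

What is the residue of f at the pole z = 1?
-1/4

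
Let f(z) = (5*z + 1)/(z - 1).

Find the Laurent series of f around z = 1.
6/(z - 1) + 5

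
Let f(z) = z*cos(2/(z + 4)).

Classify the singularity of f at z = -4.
Let u = z + 4. Then
  cos(2/u) = Σ_{k≥0} (-1)^k (2)^(2k)/((2k)!·u^(2k)) = 1 - 2/u^2 + 2/(3*u^4) + ...
which has infinitely many negative powers of u, so cos(2/(z + 4)) has an essential singularity at z = -4.
The extra factor z is a nonzero polynomial; if the product had at most a pole at z = -4, dividing by that polynomial would leave cos(2/(z + 4)) with at most a pole too — contradiction. (Equivalently, the product's Laurent series still has infinitely many negative powers.)
So the singularity is essential.

Final answer: essential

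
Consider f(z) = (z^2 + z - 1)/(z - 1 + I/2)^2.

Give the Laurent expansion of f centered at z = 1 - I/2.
Put w = z - (1 - I/2), i.e. z = w + 1 - I/2. The denominator is w^2, so it suffices to rewrite the numerator in powers of w.

P(z) = z^2 + z - 1
P(w + 1 - I/2) = 3/4 - 3*I/2 + (3 - I)*w + w^2

Dividing each term by w^2:
  f = (3/4 - 3*I/2)/w^2 + (3 - I)/w + 1

Substituting back w = z - 1 + I/2:
  f(z) = (3/4 - 3*I/2)/(z - 1 + I/2)^2 + (3 - I)/(z - 1 + I/2) + 1

The series is finite because the numerator is a polynomial; the negative powers form the principal part, and the coefficient of 1/(z - 1 + I/2) gives Res(f, 1 - I/2) = 3 - I.

Final answer: (3/4 - 3*I/2)/(z - 1 + I/2)^2 + (3 - I)/(z - 1 + I/2) + 1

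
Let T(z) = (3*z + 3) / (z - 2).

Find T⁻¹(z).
Set w = T(z) = (3*z + 3) / (z - 2) and solve for z:
  w*(z - 2) = 3*z + 3
  -2*w + z*(w - 3) - 3 = 0
  z*(w - 3) = 2*w + 3
  z = (-2*w - 3)/(3 - w)
Renaming the variable, T⁻¹(z) = (-2*z - 3)/(-z + 3) = (2*z + 3)/(z - 3).
(Check: ad - bc = -9 ≠ 0, so T is invertible.)

Final answer: (2*z + 3)/(z - 3)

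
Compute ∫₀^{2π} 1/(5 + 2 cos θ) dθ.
Let J = ∫₀^{2π} dθ/(5 + 2 cos θ).
Put z = e^{iθ}: then cos θ = (z + 1/z)/2, dθ = dz/(iz), and z runs once counterclockwise around |z| = 1:
  J = ∮_{|z|=1} 1/(5 + 2*(z + 1/z)/2) · dz/(iz) = (2/i) ∮_{|z|=1} dz/(2*z^2 + 10*z + 2).
The roots of 2*z^2 + 10*z + 2 are z = (-5 ± sqrt(5^2 - 2^2))/2, with sqrt(21) = sqrt(21); their product is 1, so only z₊ = -5/2 + sqrt(21)/2 lies inside the unit circle (z₋ = -5/2 - sqrt(21)/2 lies outside).
z₊ is a simple zero of q(z) = 2*z^2 + 10*z + 2, so Res(1/q, z₊) = 1/q'(z₊) with q'(z) = 4*z + 10; and q'(z₊) = 2*(z₊ - z₋) = 2*sqrt(21).
Therefore J = (2/i) · 2πi · 1/(2*sqrt(21)) = 2*pi/(sqrt(21)) = 2*sqrt(21)*pi/21

Final answer: 2*sqrt(21)*pi/21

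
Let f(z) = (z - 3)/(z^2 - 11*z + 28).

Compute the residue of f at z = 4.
Write f(z) = P(z)/Q(z) with P(z) = z - 3 and Q(z) = z^2 - 11*z + 28.
The denominator factors as Q(z) = (z - 7)*(z - 4), so z = 4 is a simple zero of Q and P is analytic there; z = 4 is therefore a simple pole and
  Res(f, z₀) = P(z₀)/Q'(z₀).

Q'(z) = 2*z - 11, so Q'(4) = -3.
P(4) = 1.

Res(f, 4) = (1)/(-3) = -1/3

Final answer: -1/3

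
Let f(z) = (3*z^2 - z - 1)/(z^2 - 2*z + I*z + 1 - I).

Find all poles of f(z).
The singularities of f are the zeros of the denominator. Factoring,
  z^2 - 2*z + I*z + 1 - I = (z - 1)*(z - 1 + I)
so the candidates are z = 1, z = 1 - I.

Check the numerator P(z) = 3*z^2 - z - 1 at each one:
  P(1) = 1 ≠ 0, so z = 1 is a (simple) pole.
  P(1 - I) = -2 - 5*I ≠ 0, so z = 1 - I is a (simple) pole.

Poles of f: {1 - I, 1}

Final answer: {1 - I, 1}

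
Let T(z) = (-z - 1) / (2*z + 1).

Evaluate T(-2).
Substitute z = -2:
  numerator:   -(-2) - 1 = 1
  denominator: 2*(-2) + 1 = -3
T(-2) = (1)/(-3) = -1/3

Final answer: -1/3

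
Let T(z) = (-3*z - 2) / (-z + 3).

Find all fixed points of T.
{3 - sqrt(11), 3 + sqrt(11)}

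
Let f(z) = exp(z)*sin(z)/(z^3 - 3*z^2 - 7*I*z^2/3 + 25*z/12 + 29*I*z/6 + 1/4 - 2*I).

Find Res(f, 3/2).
Write f(z) = P(z)/Q(z) with P(z) = exp(z)*sin(z) and Q(z) = z^3 - 3*z^2 - 7*I*z^2/3 + 25*z/12 + 29*I*z/6 + 1/4 - 2*I.
The denominator factors as Q(z) = (z - 1/2 - I/3)*(z - 1 - 2*I)*(z - 3/2), so z = 3/2 is a simple zero of Q and P is analytic there; z = 3/2 is therefore a simple pole and
  Res(f, z₀) = P(z₀)/Q'(z₀).

Q'(z) = 3*z^2 - 6*z - 14*I*z/3 + 25/12 + 29*I/6, so Q'(3/2) = -1/6 - 13*I/6.
P(3/2) = exp(3/2)*sin(3/2).

Res(f, 3/2) = (exp(3/2)*sin(3/2))/(-1/6 - 13*I/6) = (-3/85 + 39*I/85)*exp(3/2)*sin(3/2)

Final answer: (-3/85 + 39*I/85)*exp(3/2)*sin(3/2)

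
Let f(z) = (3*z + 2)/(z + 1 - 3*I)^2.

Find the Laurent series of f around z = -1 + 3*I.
Put w = z - (-1 + 3*I), i.e. z = w - 1 + 3*I. The denominator is w^2, so it suffices to rewrite the numerator in powers of w.

P(z) = 3*z + 2
P(w - 1 + 3*I) = -1 + 9*I + 3*w

Dividing each term by w^2:
  f = (-1 + 9*I)/w^2 + 3/w

Substituting back w = z + 1 - 3*I:
  f(z) = (-1 + 9*I)/(z + 1 - 3*I)^2 + 3/(z + 1 - 3*I)

The series is finite because the numerator is a polynomial; the negative powers form the principal part, and the coefficient of 1/(z + 1 - 3*I) gives Res(f, -1 + 3*I) = 3.

Final answer: (-1 + 9*I)/(z + 1 - 3*I)^2 + 3/(z + 1 - 3*I)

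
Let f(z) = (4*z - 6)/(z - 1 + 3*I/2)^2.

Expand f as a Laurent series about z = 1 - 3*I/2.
Put w = z - (1 - 3*I/2), i.e. z = w + 1 - 3*I/2. The denominator is w^2, so it suffices to rewrite the numerator in powers of w.

P(z) = 4*z - 6
P(w + 1 - 3*I/2) = -2 - 6*I + 4*w

Dividing each term by w^2:
  f = (-2 - 6*I)/w^2 + 4/w

Substituting back w = z - 1 + 3*I/2:
  f(z) = (-2 - 6*I)/(z - 1 + 3*I/2)^2 + 4/(z - 1 + 3*I/2)

The series is finite because the numerator is a polynomial; the negative powers form the principal part, and the coefficient of 1/(z - 1 + 3*I/2) gives Res(f, 1 - 3*I/2) = 4.

Final answer: (-2 - 6*I)/(z - 1 + 3*I/2)^2 + 4/(z - 1 + 3*I/2)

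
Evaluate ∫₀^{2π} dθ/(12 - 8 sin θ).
Call the integral J. The integrand is 2π-periodic and we integrate over a full period, so shifting θ does not change the value (θ → θ + π/2 turns sin θ into cos θ; θ → θ + π flips the sign of the trig term). Hence
  J = ∫₀^{2π} dθ/(12 + 8 cos θ).
Put z = e^{iθ}: then cos θ = (z + 1/z)/2, dθ = dz/(iz), and z runs once counterclockwise around |z| = 1:
  J = ∮_{|z|=1} 1/(12 + 8*(z + 1/z)/2) · dz/(iz) = (2/i) ∮_{|z|=1} dz/(8*z^2 + 24*z + 8).
The roots of 8*z^2 + 24*z + 8 are z = (-12 ± sqrt(12^2 - 8^2))/8, with sqrt(80) = 4*sqrt(5); their product is 1, so only z₊ = -3/2 + sqrt(5)/2 lies inside the unit circle (z₋ = -3/2 - sqrt(5)/2 lies outside).
z₊ is a simple zero of q(z) = 8*z^2 + 24*z + 8, so Res(1/q, z₊) = 1/q'(z₊) with q'(z) = 16*z + 24; and q'(z₊) = 8*(z₊ - z₋) = 8*sqrt(5).
Therefore J = (2/i) · 2πi · 1/(8*sqrt(5)) = 2*pi/(4*sqrt(5)) = sqrt(5)*pi/10

Final answer: sqrt(5)*pi/10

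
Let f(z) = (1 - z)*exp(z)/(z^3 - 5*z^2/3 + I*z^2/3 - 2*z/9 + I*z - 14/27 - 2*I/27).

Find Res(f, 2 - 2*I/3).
Write f(z) = P(z)/Q(z) with P(z) = (1 - z)*exp(z) and Q(z) = z^3 - 5*z^2/3 + I*z^2/3 - 2*z/9 + I*z - 14/27 - 2*I/27.
The denominator factors as Q(z) = (z - 2 + 2*I/3)*(z + I/3)*(z + 1/3 - 2*I/3), so z = 2 - 2*I/3 is a simple zero of Q and P is analytic there; z = 2 - 2*I/3 is therefore a simple pole and
  Res(f, z₀) = P(z₀)/Q'(z₀).

Q'(z) = 3*z^2 - 10*z/3 + 2*I*z/3 - 2/9 + I, so Q'(2 - 2*I/3) = 38/9 - 31*I/9.
P(2 - 2*I/3) = (-1 + 2*I/3)*exp(2 - 2*I/3).

Res(f, 2 - 2*I/3) = ((-1 + 2*I/3)*exp(2 - 2*I/3))/(38/9 - 31*I/9) = (-528/2405 - 51*I/2405)*exp(2 - 2*I/3)

Final answer: (-528/2405 - 51*I/2405)*exp(2 - 2*I/3)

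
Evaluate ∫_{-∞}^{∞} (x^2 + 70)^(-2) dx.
Let f(z) = (z^2 + 70)^(-2). The denominator has no real zeros and deg Q - deg P = 4 ≥ 2, so the integral of f over the upper semicircle |z| = R tends to 0 as R → ∞. Closing the contour in the upper half-plane,
  ∫_{-∞}^{∞} f(x) dx = 2πi · Σ Res(f, z_k)  over the poles with Im z_k > 0.

Zeros of the denominator: z^2 + 70 = 0 gives z = ±sqrt(70)*I.
Upper half-plane: z = sqrt(70)*I (a pole of order 2).

Write f(z) = g(z)/(z - sqrt(70)*I)^2 with g(z) = (z + sqrt(70)*I)^(-2). For a double pole, Res(f, z₀) = g'(z₀):
  g'(z) = -2/(z + sqrt(70)*I)^3
  Res(f, sqrt(70)*I) = g'(sqrt(70)*I) = -sqrt(70)*I/19600

∫_{-∞}^{∞} f(x) dx = 2πi · (-sqrt(70)*I/19600) = sqrt(70)*pi/9800

Final answer: sqrt(70)*pi/9800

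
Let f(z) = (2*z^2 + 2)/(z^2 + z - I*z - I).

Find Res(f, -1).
Write f(z) = P(z)/Q(z) with P(z) = 2*z^2 + 2 and Q(z) = z^2 + z - I*z - I.
The denominator factors as Q(z) = (z + 1)*(z - I), so z = -1 is a simple zero of Q and P is analytic there; z = -1 is therefore a simple pole and
  Res(f, z₀) = P(z₀)/Q'(z₀).

Q'(z) = 2*z + 1 - I, so Q'(-1) = -1 - I.
P(-1) = 4.

Res(f, -1) = (4)/(-1 - I) = -2 + 2*I

Final answer: -2 + 2*I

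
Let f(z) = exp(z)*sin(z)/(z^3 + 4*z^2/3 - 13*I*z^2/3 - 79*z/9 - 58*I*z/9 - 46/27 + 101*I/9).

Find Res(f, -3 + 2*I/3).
(-33/680 + 21*I/680)*exp(-3 + 2*I/3)*sin(3 - 2*I/3)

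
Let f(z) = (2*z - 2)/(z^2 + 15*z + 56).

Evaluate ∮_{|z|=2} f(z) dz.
By the residue theorem, ∮_C f(z) dz = 2πi · (sum of the residues of f at the poles inside |z| = 2).

The denominator factors as (z + 7)*(z + 8), so the singularities of f are simple poles at z = -7, z = -8.
  |-7|² = 49 > 4 = 2², so this pole is outside the contour.
  |-8|² = 64 > 4 = 2², so this pole is outside the contour.

No pole lies inside the contour, so f is analytic on and inside C and the integral is 0 (Cauchy's theorem).

Final answer: 0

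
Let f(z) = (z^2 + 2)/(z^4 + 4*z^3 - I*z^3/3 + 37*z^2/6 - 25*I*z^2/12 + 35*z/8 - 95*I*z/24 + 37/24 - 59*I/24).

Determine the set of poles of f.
{-3/2 - 2*I/3, -3/2 + I/2, -1 - I/2, I}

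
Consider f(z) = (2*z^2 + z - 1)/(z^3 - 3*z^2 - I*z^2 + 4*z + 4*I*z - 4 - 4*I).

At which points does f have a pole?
The singularities of f are the zeros of the denominator. Factoring,
  z^3 - 3*z^2 - I*z^2 + 4*z + 4*I*z - 4 - 4*I = (z - 2)*(z - 1 + I)*(z - 2*I)
so the candidates are z = 2, z = 1 - I, z = 2*I.

Check the numerator P(z) = 2*z^2 + z - 1 at each one:
  P(2) = 9 ≠ 0, so z = 2 is a (simple) pole.
  P(1 - I) = -5*I ≠ 0, so z = 1 - I is a (simple) pole.
  P(2*I) = -9 + 2*I ≠ 0, so z = 2*I is a (simple) pole.

Poles of f: {2*I, 1 - I, 2}

Final answer: {2*I, 1 - I, 2}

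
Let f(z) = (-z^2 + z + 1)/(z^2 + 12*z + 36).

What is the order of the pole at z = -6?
Factor the denominator:
  z^2 + 12*z + 36 = (z + 6)^2

The numerator P(z) = -z^2 + z + 1 has P(-6) = -41 ≠ 0, so no factor of (z + 6) cancels.
Near z = -6 we can therefore write f(z) = g(z)/(z + 6)^2 with g analytic at -6 and g(-6) ≠ 0 (g is just the numerator).

Hence z = -6 is a pole of order 2.

Final answer: 2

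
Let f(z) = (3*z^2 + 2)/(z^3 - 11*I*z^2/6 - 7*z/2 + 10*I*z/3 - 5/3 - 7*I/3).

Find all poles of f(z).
The singularities of f are the zeros of the denominator. Factoring,
  z^3 - 11*I*z^2/6 - 7*z/2 + 10*I*z/3 - 5/3 - 7*I/3 = (z - 2 - I/3)*(z + I/2)*(z + 2 - 2*I)
so the candidates are z = 2 + I/3, z = -I/2, z = -2 + 2*I.

Check the numerator P(z) = 3*z^2 + 2 at each one:
  P(2 + I/3) = 41/3 + 4*I ≠ 0, so z = 2 + I/3 is a (simple) pole.
  P(-I/2) = 5/4 ≠ 0, so z = -I/2 is a (simple) pole.
  P(-2 + 2*I) = 2 - 24*I ≠ 0, so z = -2 + 2*I is a (simple) pole.

Poles of f: {-2 + 2*I, -I/2, 2 + I/3}

Final answer: {-2 + 2*I, -I/2, 2 + I/3}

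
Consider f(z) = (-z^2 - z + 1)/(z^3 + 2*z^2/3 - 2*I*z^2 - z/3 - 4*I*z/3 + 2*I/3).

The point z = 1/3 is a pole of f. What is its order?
Factor the denominator:
  z^3 + 2*z^2/3 - 2*I*z^2 - z/3 - 4*I*z/3 + 2*I/3 = (z - 1/3)*(z + 1)*(z - 2*I)

The numerator P(z) = -z^2 - z + 1 has P(1/3) = 5/9 ≠ 0, so no factor of (z - 1/3) cancels.
Near z = 1/3 we can therefore write f(z) = g(z)/(z - 1/3) with g analytic at 1/3 and g(1/3) ≠ 0 (g is the numerator divided by the remaining denominator factors).

Hence z = 1/3 is a pole of order 1.

Final answer: 1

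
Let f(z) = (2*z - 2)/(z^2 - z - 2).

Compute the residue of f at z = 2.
Write f(z) = P(z)/Q(z) with P(z) = 2*z - 2 and Q(z) = z^2 - z - 2.
The denominator factors as Q(z) = (z - 2)*(z + 1), so z = 2 is a simple zero of Q and P is analytic there; z = 2 is therefore a simple pole and
  Res(f, z₀) = P(z₀)/Q'(z₀).

Q'(z) = 2*z - 1, so Q'(2) = 3.
P(2) = 2.

Res(f, 2) = (2)/(3) = 2/3

Final answer: 2/3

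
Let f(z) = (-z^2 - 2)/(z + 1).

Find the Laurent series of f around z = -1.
-3/(z + 1) + 2 - (z + 1)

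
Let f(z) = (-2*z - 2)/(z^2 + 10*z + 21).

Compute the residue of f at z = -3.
Write f(z) = P(z)/Q(z) with P(z) = -2*z - 2 and Q(z) = z^2 + 10*z + 21.
The denominator factors as Q(z) = (z + 3)*(z + 7), so z = -3 is a simple zero of Q and P is analytic there; z = -3 is therefore a simple pole and
  Res(f, z₀) = P(z₀)/Q'(z₀).

Q'(z) = 2*z + 10, so Q'(-3) = 4.
P(-3) = 4.

Res(f, -3) = (4)/(4) = 1

Final answer: 1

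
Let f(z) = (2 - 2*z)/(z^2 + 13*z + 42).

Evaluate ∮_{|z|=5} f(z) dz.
0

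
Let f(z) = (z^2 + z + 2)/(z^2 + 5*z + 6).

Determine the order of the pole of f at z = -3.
Factor the denominator:
  z^2 + 5*z + 6 = (z + 3)*(z + 2)

The numerator P(z) = z^2 + z + 2 has P(-3) = 8 ≠ 0, so no factor of (z + 3) cancels.
Near z = -3 we can therefore write f(z) = g(z)/(z + 3) with g analytic at -3 and g(-3) ≠ 0 (g is the numerator divided by the remaining denominator factors).

Hence z = -3 is a pole of order 1.

Final answer: 1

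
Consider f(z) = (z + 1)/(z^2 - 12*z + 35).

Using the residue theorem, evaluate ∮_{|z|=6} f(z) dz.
-6*I*pi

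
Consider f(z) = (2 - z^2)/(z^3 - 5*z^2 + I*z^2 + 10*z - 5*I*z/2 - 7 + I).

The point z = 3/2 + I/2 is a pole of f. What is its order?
2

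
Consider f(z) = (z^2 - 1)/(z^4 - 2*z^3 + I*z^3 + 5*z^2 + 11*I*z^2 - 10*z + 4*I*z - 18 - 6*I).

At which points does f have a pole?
{-1 + 3*I, 1 - I, 3 - 3*I}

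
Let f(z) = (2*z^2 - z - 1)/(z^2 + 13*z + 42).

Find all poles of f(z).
{-7, -6}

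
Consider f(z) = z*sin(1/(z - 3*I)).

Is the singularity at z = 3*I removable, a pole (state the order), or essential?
essential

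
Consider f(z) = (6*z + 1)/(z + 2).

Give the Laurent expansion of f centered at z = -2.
-11/(z + 2) + 6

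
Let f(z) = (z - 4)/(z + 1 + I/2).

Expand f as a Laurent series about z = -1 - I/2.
Put w = z - (-1 - I/2), i.e. z = w - 1 - I/2. The denominator is w, so it suffices to rewrite the numerator in powers of w.

P(z) = z - 4
P(w - 1 - I/2) = -5 - I/2 + w

Dividing each term by w:
  f = (-5 - I/2)/w + 1

Substituting back w = z + 1 + I/2:
  f(z) = (-5 - I/2)/(z + 1 + I/2) + 1

The series is finite because the numerator is a polynomial; the negative powers form the principal part, and the coefficient of 1/(z + 1 + I/2) gives Res(f, -1 - I/2) = -5 - I/2.

Final answer: (-5 - I/2)/(z + 1 + I/2) + 1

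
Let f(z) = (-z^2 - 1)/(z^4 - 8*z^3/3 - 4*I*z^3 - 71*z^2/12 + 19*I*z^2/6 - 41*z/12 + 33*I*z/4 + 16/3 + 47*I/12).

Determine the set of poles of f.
The singularities of f are the zeros of the denominator. Factoring,
  z^4 - 8*z^3/3 - 4*I*z^3 - 71*z^2/12 + 19*I*z^2/6 - 41*z/12 + 33*I*z/4 + 16/3 + 47*I/12 = (z - 3 - 2*I)*(z - 2/3 - 3*I/2)*(z + 1 + I/2)*(z - I)
so the candidates are z = 3 + 2*I, z = 2/3 + 3*I/2, z = -1 - I/2, z = I.

Check the numerator P(z) = -z^2 - 1 at each one:
  P(3 + 2*I) = -6 - 12*I ≠ 0, so z = 3 + 2*I is a (simple) pole.
  P(2/3 + 3*I/2) = 29/36 - 2*I ≠ 0, so z = 2/3 + 3*I/2 is a (simple) pole.
  P(-1 - I/2) = -7/4 - I ≠ 0, so z = -1 - I/2 is a (simple) pole.
  P(I) = 0, so the factor (z - I) cancels and z = I is only a removable singularity, not a pole.

Poles of f: {-1 - I/2, 2/3 + 3*I/2, 3 + 2*I}

Final answer: {-1 - I/2, 2/3 + 3*I/2, 3 + 2*I}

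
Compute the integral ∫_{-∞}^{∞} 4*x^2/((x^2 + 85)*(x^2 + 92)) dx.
Let f(z) = 4*z^2/((z^2 + 85)*(z^2 + 92)). The denominator has no real zeros and deg Q - deg P = 2 ≥ 2, so the integral of f over the upper semicircle |z| = R tends to 0 as R → ∞. Closing the contour in the upper half-plane,
  ∫_{-∞}^{∞} f(x) dx = 2πi · Σ Res(f, z_k)  over the poles with Im z_k > 0.

Zeros of the denominator: z^2 + 85 = 0 gives z = ±sqrt(85)*I; z^2 + 92 = 0 gives z = ±2*sqrt(23)*I.
Upper half-plane: z = 2*sqrt(23)*I, z = sqrt(85)*I (simple).

Each pole is a simple zero of Q(z) = z^4 + 177*z^2 + 7820, so Res(f, z₀) = P(z₀)/Q'(z₀) with P(z) = 4*z^2, Q'(z) = 4*z^3 + 354*z:
  Res(f, 2*sqrt(23)*I) = (-368)/(-28*sqrt(23)*I) = -4*sqrt(23)*I/7
  Res(f, sqrt(85)*I) = (-340)/(14*sqrt(85)*I) = 2*sqrt(85)*I/7

Sum of residues: 2*I*(-2*sqrt(23) + sqrt(85))/7
∫_{-∞}^{∞} f(x) dx = 2πi · (2*I*(-2*sqrt(23) + sqrt(85))/7) = 4*pi*(-sqrt(85) + 2*sqrt(23))/7

Final answer: 4*pi*(-sqrt(85) + 2*sqrt(23))/7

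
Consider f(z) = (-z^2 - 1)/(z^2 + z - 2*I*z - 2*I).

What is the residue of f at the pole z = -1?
Write f(z) = P(z)/Q(z) with P(z) = -z^2 - 1 and Q(z) = z^2 + z - 2*I*z - 2*I.
The denominator factors as Q(z) = (z + 1)*(z - 2*I), so z = -1 is a simple zero of Q and P is analytic there; z = -1 is therefore a simple pole and
  Res(f, z₀) = P(z₀)/Q'(z₀).

Q'(z) = 2*z + 1 - 2*I, so Q'(-1) = -1 - 2*I.
P(-1) = -2.

Res(f, -1) = (-2)/(-1 - 2*I) = 2/5 - 4*I/5

Final answer: 2/5 - 4*I/5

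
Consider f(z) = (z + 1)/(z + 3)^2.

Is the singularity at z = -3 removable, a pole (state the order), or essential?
Write f(z) = g(z)/(z + 3)^2 with g(z) = z + 1.
g is entire and g(-3) = -2 ≠ 0, so no factor of (z + 3) cancels: the Laurent expansion of f about z = -3 starts at the power -2, i.e. lim_{z→z₀} (z - z₀)^2 f(z) = -2 is finite and nonzero.
So z = -3 is a pole of order 2.

Final answer: pole of order 2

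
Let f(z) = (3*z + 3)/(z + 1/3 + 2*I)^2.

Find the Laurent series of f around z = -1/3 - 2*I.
Put w = z - (-1/3 - 2*I), i.e. z = w - 1/3 - 2*I. The denominator is w^2, so it suffices to rewrite the numerator in powers of w.

P(z) = 3*z + 3
P(w - 1/3 - 2*I) = 2 - 6*I + 3*w

Dividing each term by w^2:
  f = (2 - 6*I)/w^2 + 3/w

Substituting back w = z + 1/3 + 2*I:
  f(z) = (2 - 6*I)/(z + 1/3 + 2*I)^2 + 3/(z + 1/3 + 2*I)

The series is finite because the numerator is a polynomial; the negative powers form the principal part, and the coefficient of 1/(z + 1/3 + 2*I) gives Res(f, -1/3 - 2*I) = 3.

Final answer: (2 - 6*I)/(z + 1/3 + 2*I)^2 + 3/(z + 1/3 + 2*I)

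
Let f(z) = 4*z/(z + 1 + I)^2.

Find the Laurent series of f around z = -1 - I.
Put w = z - (-1 - I), i.e. z = w - 1 - I. The denominator is w^2, so it suffices to rewrite the numerator in powers of w.

P(z) = 4*z
P(w - 1 - I) = -4 - 4*I + 4*w

Dividing each term by w^2:
  f = (-4 - 4*I)/w^2 + 4/w

Substituting back w = z + 1 + I:
  f(z) = (-4 - 4*I)/(z + 1 + I)^2 + 4/(z + 1 + I)

The series is finite because the numerator is a polynomial; the negative powers form the principal part, and the coefficient of 1/(z + 1 + I) gives Res(f, -1 - I) = 4.

Final answer: (-4 - 4*I)/(z + 1 + I)^2 + 4/(z + 1 + I)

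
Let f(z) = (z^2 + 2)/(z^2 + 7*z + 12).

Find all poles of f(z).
The singularities of f are the zeros of the denominator. Factoring,
  z^2 + 7*z + 12 = (z + 4)*(z + 3)
so the candidates are z = -4, z = -3.

Check the numerator P(z) = z^2 + 2 at each one:
  P(-4) = 18 ≠ 0, so z = -4 is a (simple) pole.
  P(-3) = 11 ≠ 0, so z = -3 is a (simple) pole.

Poles of f: {-4, -3}

Final answer: {-4, -3}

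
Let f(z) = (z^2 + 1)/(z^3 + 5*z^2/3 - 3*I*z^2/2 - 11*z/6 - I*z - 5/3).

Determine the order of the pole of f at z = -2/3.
1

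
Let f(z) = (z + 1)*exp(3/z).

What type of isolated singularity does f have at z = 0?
Let u = z. Then
  e^(3/u) = Σ_{k≥0} (3)^k/(k!·u^k) = 1 + 3/u + 9/(2*u^2) + 9/(2*u^3) + ...
which has infinitely many negative powers of u, so exp(3/z) has an essential singularity at z = 0.
The extra factor z + 1 is a nonzero polynomial; if the product had at most a pole at z = 0, dividing by that polynomial would leave exp(3/z) with at most a pole too — contradiction. (Equivalently, the product's Laurent series still has infinitely many negative powers.)
So the singularity is essential.

Final answer: essential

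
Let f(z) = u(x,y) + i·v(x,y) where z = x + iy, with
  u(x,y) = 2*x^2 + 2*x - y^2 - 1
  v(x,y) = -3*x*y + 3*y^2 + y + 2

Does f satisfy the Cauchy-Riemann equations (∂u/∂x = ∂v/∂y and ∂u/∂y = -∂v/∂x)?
∂u/∂x = 4*x + 2
∂v/∂y = -3*x + 6*y + 1
∂u/∂y = -2*y
∂v/∂x = -3*y
∂u/∂x ≠ ∂v/∂y and ∂u/∂y ≠ -∂v/∂x; the Cauchy-Riemann equations are not satisfied, so f is not analytic.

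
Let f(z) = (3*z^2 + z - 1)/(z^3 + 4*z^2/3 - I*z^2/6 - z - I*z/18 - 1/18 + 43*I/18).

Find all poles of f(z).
{-2 - I/3, -1/3 + I, 1 - I/2}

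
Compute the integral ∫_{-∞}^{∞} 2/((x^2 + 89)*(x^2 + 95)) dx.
pi*(-89*sqrt(95) + 95*sqrt(89))/25365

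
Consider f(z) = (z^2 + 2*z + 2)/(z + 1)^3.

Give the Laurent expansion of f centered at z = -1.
Put w = z - (-1), i.e. z = w - 1. The denominator is w^3, so it suffices to rewrite the numerator in powers of w.

P(z) = z^2 + 2*z + 2
P(w - 1) = 1 + w^2

Dividing each term by w^3:
  f = 1/w^3 + 1/w

Substituting back w = z + 1:
  f(z) = 1/(z + 1)^3 + 1/(z + 1)

The series is finite because the numerator is a polynomial; the negative powers form the principal part, and the coefficient of 1/(z + 1) gives Res(f, -1) = 1.

Final answer: 1/(z + 1)^3 + 1/(z + 1)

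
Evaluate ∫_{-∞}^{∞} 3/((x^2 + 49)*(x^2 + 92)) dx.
3*pi*(46 - 7*sqrt(23))/13846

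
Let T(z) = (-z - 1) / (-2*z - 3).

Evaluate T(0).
Substitute z = 0:
  numerator:   -(0) - 1 = -1
  denominator: -2*(0) - 3 = -3
T(0) = (-1)/(-3) = 1/3

Final answer: 1/3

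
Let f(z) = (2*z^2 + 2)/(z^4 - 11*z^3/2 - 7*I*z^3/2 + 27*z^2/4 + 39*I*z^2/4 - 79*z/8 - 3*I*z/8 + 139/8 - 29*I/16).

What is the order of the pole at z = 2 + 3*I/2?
Factor the denominator:
  z^4 - 11*z^3/2 - 7*I*z^3/2 + 27*z^2/4 + 39*I*z^2/4 - 79*z/8 - 3*I*z/8 + 139/8 - 29*I/16 = (z - 2 - 3*I/2)^3*(z + 1/2 + I)

The numerator P(z) = 2*z^2 + 2 has P(2 + 3*I/2) = 11/2 + 12*I ≠ 0, so no factor of (z - 2 - 3*I/2) cancels.
Near z = 2 + 3*I/2 we can therefore write f(z) = g(z)/(z - 2 - 3*I/2)^3 with g analytic at 2 + 3*I/2 and g(2 + 3*I/2) ≠ 0 (g is the numerator divided by the remaining denominator factors).

Hence z = 2 + 3*I/2 is a pole of order 3.

Final answer: 3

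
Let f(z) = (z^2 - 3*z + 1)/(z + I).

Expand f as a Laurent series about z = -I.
3*I/(z + I) - 3 - 2*I + (z + I)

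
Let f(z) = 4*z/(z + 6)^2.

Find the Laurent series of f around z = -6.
Put w = z - (-6), i.e. z = w - 6. The denominator is w^2, so it suffices to rewrite the numerator in powers of w.

P(z) = 4*z
P(w - 6) = -24 + 4*w

Dividing each term by w^2:
  f = -24/w^2 + 4/w

Substituting back w = z + 6:
  f(z) = -24/(z + 6)^2 + 4/(z + 6)

The series is finite because the numerator is a polynomial; the negative powers form the principal part, and the coefficient of 1/(z + 6) gives Res(f, -6) = 4.

Final answer: -24/(z + 6)^2 + 4/(z + 6)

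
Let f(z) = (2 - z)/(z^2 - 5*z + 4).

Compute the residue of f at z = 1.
Write f(z) = P(z)/Q(z) with P(z) = 2 - z and Q(z) = z^2 - 5*z + 4.
The denominator factors as Q(z) = (z - 1)*(z - 4), so z = 1 is a simple zero of Q and P is analytic there; z = 1 is therefore a simple pole and
  Res(f, z₀) = P(z₀)/Q'(z₀).

Q'(z) = 2*z - 5, so Q'(1) = -3.
P(1) = 1.

Res(f, 1) = (1)/(-3) = -1/3

Final answer: -1/3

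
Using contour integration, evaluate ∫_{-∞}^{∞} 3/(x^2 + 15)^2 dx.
Let f(z) = 3/(z^2 + 15)^2. The denominator has no real zeros and deg Q - deg P = 4 ≥ 2, so the integral of f over the upper semicircle |z| = R tends to 0 as R → ∞. Closing the contour in the upper half-plane,
  ∫_{-∞}^{∞} f(x) dx = 2πi · Σ Res(f, z_k)  over the poles with Im z_k > 0.

Zeros of the denominator: z^2 + 15 = 0 gives z = ±sqrt(15)*I.
Upper half-plane: z = sqrt(15)*I (a pole of order 2).

Write f(z) = g(z)/(z - sqrt(15)*I)^2 with g(z) = 3/(z + sqrt(15)*I)^2. For a double pole, Res(f, z₀) = g'(z₀):
  g'(z) = -6/(z + sqrt(15)*I)^3
  Res(f, sqrt(15)*I) = g'(sqrt(15)*I) = -sqrt(15)*I/300

∫_{-∞}^{∞} f(x) dx = 2πi · (-sqrt(15)*I/300) = sqrt(15)*pi/150

Final answer: sqrt(15)*pi/150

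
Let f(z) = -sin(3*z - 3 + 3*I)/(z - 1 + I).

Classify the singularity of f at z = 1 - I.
Let u = z - 1 + I. The argument of sin is 3*z - 3 + 3*I = 3u, so
  f = -sin(3u)/u = -((3u) - (3u)^3/6 + ...)/u = -3 + (9/2)*u^2 - ...
The Laurent expansion about u = 0 has no negative powers; equivalently lim_{z→1 - I} f(z) = -3 exists and is finite.
So the singularity is removable.

Final answer: removable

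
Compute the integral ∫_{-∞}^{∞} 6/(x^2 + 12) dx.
sqrt(3)*pi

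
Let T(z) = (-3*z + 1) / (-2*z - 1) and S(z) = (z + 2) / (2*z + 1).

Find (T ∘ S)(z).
(T ∘ S)(z) = T(S(z)) = ((-3)*S(z) + (1))/((-2)*S(z) + (-1)). Multiply numerator and denominator by 2*z + 1:
  numerator:   (-3)*(z + 2) + (1)*(2*z + 1) = -z - 5
  denominator: (-2)*(z + 2) + (-1)*(2*z + 1) = -4*z - 5
(T ∘ S)(z) = (-z - 5)/(-4*z - 5) = (z + 5)/(4*z + 5)

Final answer: (z + 5)/(4*z + 5)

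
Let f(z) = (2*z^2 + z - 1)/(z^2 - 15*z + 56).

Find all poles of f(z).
{7, 8}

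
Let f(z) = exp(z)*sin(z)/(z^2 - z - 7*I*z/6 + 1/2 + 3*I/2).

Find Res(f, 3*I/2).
Write f(z) = P(z)/Q(z) with P(z) = exp(z)*sin(z) and Q(z) = z^2 - z - 7*I*z/6 + 1/2 + 3*I/2.
The denominator factors as Q(z) = (z - 1 + I/3)*(z - 3*I/2), so z = 3*I/2 is a simple zero of Q and P is analytic there; z = 3*I/2 is therefore a simple pole and
  Res(f, z₀) = P(z₀)/Q'(z₀).

Q'(z) = 2*z - 1 - 7*I/6, so Q'(3*I/2) = -1 + 11*I/6.
P(3*I/2) = I*exp(3*I/2)*sinh(3/2).

Res(f, 3*I/2) = (I*exp(3*I/2)*sinh(3/2))/(-1 + 11*I/6) = (66/157 - 36*I/157)*exp(3*I/2)*sinh(3/2)

Final answer: (66/157 - 36*I/157)*exp(3*I/2)*sinh(3/2)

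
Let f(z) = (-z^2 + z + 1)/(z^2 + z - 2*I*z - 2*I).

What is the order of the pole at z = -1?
Factor the denominator:
  z^2 + z - 2*I*z - 2*I = (z + 1)*(z - 2*I)

The numerator P(z) = -z^2 + z + 1 has P(-1) = -1 ≠ 0, so no factor of (z + 1) cancels.
Near z = -1 we can therefore write f(z) = g(z)/(z + 1) with g analytic at -1 and g(-1) ≠ 0 (g is the numerator divided by the remaining denominator factors).

Hence z = -1 is a pole of order 1.

Final answer: 1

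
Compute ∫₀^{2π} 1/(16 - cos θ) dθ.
Call the integral J. The integrand is 2π-periodic and we integrate over a full period, so shifting θ does not change the value (θ → θ + π flips the sign of the trig term). Hence
  J = ∫₀^{2π} dθ/(16 + cos θ).
Put z = e^{iθ}: then cos θ = (z + 1/z)/2, dθ = dz/(iz), and z runs once counterclockwise around |z| = 1:
  J = ∮_{|z|=1} 1/(16 + (z + 1/z)/2) · dz/(iz) = (2/i) ∮_{|z|=1} dz/(z^2 + 32*z + 1).
The roots of z^2 + 32*z + 1 are z = (-16 ± sqrt(16^2 - 1^2)), with sqrt(255) = sqrt(255); their product is 1, so only z₊ = -16 + sqrt(255) lies inside the unit circle (z₋ = -16 - sqrt(255) lies outside).
z₊ is a simple zero of q(z) = z^2 + 32*z + 1, so Res(1/q, z₊) = 1/q'(z₊) with q'(z) = 2*z + 32; and q'(z₊) = (z₊ - z₋) = 2*sqrt(255).
Therefore J = (2/i) · 2πi · 1/(2*sqrt(255)) = 2*pi/(sqrt(255)) = 2*sqrt(255)*pi/255

Final answer: 2*sqrt(255)*pi/255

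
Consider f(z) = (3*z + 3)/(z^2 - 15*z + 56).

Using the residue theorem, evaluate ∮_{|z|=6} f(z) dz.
By the residue theorem, ∮_C f(z) dz = 2πi · (sum of the residues of f at the poles inside |z| = 6).

The denominator factors as (z - 8)*(z - 7), so the singularities of f are simple poles at z = 8, z = 7.
  |8|² = 64 > 36 = 6², so this pole is outside the contour.
  |7|² = 49 > 36 = 6², so this pole is outside the contour.

No pole lies inside the contour, so f is analytic on and inside C and the integral is 0 (Cauchy's theorem).

Final answer: 0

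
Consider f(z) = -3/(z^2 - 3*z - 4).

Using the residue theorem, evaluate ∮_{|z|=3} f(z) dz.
6*I*pi/5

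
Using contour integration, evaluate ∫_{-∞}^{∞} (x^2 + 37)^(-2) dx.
Let f(z) = (z^2 + 37)^(-2). The denominator has no real zeros and deg Q - deg P = 4 ≥ 2, so the integral of f over the upper semicircle |z| = R tends to 0 as R → ∞. Closing the contour in the upper half-plane,
  ∫_{-∞}^{∞} f(x) dx = 2πi · Σ Res(f, z_k)  over the poles with Im z_k > 0.

Zeros of the denominator: z^2 + 37 = 0 gives z = ±sqrt(37)*I.
Upper half-plane: z = sqrt(37)*I (a pole of order 2).

Write f(z) = g(z)/(z - sqrt(37)*I)^2 with g(z) = (z + sqrt(37)*I)^(-2). For a double pole, Res(f, z₀) = g'(z₀):
  g'(z) = -2/(z + sqrt(37)*I)^3
  Res(f, sqrt(37)*I) = g'(sqrt(37)*I) = -sqrt(37)*I/5476

∫_{-∞}^{∞} f(x) dx = 2πi · (-sqrt(37)*I/5476) = sqrt(37)*pi/2738

Final answer: sqrt(37)*pi/2738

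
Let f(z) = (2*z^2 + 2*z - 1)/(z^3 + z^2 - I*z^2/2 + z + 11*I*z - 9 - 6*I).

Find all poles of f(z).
{-3 + 3*I, 1 - 3*I/2, 1 - I}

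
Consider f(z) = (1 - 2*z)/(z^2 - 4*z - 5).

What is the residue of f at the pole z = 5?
Write f(z) = P(z)/Q(z) with P(z) = 1 - 2*z and Q(z) = z^2 - 4*z - 5.
The denominator factors as Q(z) = (z + 1)*(z - 5), so z = 5 is a simple zero of Q and P is analytic there; z = 5 is therefore a simple pole and
  Res(f, z₀) = P(z₀)/Q'(z₀).

Q'(z) = 2*z - 4, so Q'(5) = 6.
P(5) = -9.

Res(f, 5) = (-9)/(6) = -3/2

Final answer: -3/2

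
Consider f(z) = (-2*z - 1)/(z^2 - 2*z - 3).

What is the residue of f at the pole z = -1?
Write f(z) = P(z)/Q(z) with P(z) = -2*z - 1 and Q(z) = z^2 - 2*z - 3.
The denominator factors as Q(z) = (z - 3)*(z + 1), so z = -1 is a simple zero of Q and P is analytic there; z = -1 is therefore a simple pole and
  Res(f, z₀) = P(z₀)/Q'(z₀).

Q'(z) = 2*z - 2, so Q'(-1) = -4.
P(-1) = 1.

Res(f, -1) = (1)/(-4) = -1/4

Final answer: -1/4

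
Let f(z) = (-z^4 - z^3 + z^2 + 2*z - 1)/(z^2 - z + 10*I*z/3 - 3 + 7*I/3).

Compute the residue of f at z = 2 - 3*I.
Write f(z) = P(z)/Q(z) with P(z) = -z^4 - z^3 + z^2 + 2*z - 1 and Q(z) = z^2 - z + 10*I*z/3 - 3 + 7*I/3.
The denominator factors as Q(z) = (z + 1 + I/3)*(z - 2 + 3*I), so z = 2 - 3*I is a simple zero of Q and P is analytic there; z = 2 - 3*I is therefore a simple pole and
  Res(f, z₀) = P(z₀)/Q'(z₀).

Q'(z) = 2*z - 1 + 10*I/3, so Q'(2 - 3*I) = 3 - 8*I/3.
P(2 - 3*I) = 163 - 129*I.

Res(f, 2 - 3*I) = (163 - 129*I)/(3 - 8*I/3) = 7497/145 + 429*I/145

Final answer: 7497/145 + 429*I/145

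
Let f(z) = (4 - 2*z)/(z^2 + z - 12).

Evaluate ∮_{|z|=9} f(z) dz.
-4*I*pi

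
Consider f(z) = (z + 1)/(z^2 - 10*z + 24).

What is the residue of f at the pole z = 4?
Write f(z) = P(z)/Q(z) with P(z) = z + 1 and Q(z) = z^2 - 10*z + 24.
The denominator factors as Q(z) = (z - 6)*(z - 4), so z = 4 is a simple zero of Q and P is analytic there; z = 4 is therefore a simple pole and
  Res(f, z₀) = P(z₀)/Q'(z₀).

Q'(z) = 2*z - 10, so Q'(4) = -2.
P(4) = 5.

Res(f, 4) = (5)/(-2) = -5/2

Final answer: -5/2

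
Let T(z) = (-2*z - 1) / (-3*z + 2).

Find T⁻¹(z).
Set w = T(z) = (-2*z - 1) / (-3*z + 2) and solve for z:
  w*(-3*z + 2) = -2*z - 1
  2*w + z*(2 - 3*w) + 1 = 0
  z*(2 - 3*w) = -2*w - 1
  z = (2*w + 1)/(3*w - 2)
Renaming the variable, T⁻¹(z) = (2*z + 1)/(3*z - 2).
(Check: ad - bc = -7 ≠ 0, so T is invertible.)

Final answer: (2*z + 1)/(3*z - 2)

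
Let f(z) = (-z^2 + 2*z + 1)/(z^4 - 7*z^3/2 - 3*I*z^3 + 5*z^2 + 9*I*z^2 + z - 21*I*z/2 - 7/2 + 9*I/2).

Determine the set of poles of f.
The singularities of f are the zeros of the denominator. Factoring,
  z^4 - 7*z^3/2 - 3*I*z^3 + 5*z^2 + 9*I*z^2 + z - 21*I*z/2 - 7/2 + 9*I/2 = (z - I)*(z - 1)*(z - 1 - 3*I)*(z - 3/2 + I)
so the candidates are z = I, z = 1, z = 1 + 3*I, z = 3/2 - I.

Check the numerator P(z) = -z^2 + 2*z + 1 at each one:
  P(I) = 2 + 2*I ≠ 0, so z = I is a (simple) pole.
  P(1) = 2 ≠ 0, so z = 1 is a (simple) pole.
  P(1 + 3*I) = 11 ≠ 0, so z = 1 + 3*I is a (simple) pole.
  P(3/2 - I) = 11/4 + I ≠ 0, so z = 3/2 - I is a (simple) pole.

Poles of f: {I, 1, 1 + 3*I, 3/2 - I}

Final answer: {I, 1, 1 + 3*I, 3/2 - I}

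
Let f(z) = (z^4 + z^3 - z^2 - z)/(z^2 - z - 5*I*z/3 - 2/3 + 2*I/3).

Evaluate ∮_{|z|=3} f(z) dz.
pi*(-122/27 - 124*I/9)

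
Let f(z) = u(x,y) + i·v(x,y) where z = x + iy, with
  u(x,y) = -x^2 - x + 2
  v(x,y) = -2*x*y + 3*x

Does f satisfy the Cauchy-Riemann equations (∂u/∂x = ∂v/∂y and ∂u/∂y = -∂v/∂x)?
∂u/∂x = -2*x - 1
∂v/∂y = -2*x
∂u/∂y = 0
∂v/∂x = 3 - 2*y
∂u/∂x ≠ ∂v/∂y and ∂u/∂y ≠ -∂v/∂x; the Cauchy-Riemann equations are not satisfied, so f is not analytic.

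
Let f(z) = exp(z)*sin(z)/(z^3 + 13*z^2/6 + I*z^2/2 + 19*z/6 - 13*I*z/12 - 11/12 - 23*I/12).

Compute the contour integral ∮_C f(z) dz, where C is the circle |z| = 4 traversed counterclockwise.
pi*(-972/6401 + 948*I/6401)*exp(-3/2 - 2*I)*sin(3/2 + 2*I) + pi*(1080/2701 + 624*I/2701)*exp(-1 + I)*sin(1 - I) + pi*(3132/12629 + 4788*I/12629)*exp(1/3 + I/2)*sin(1/3 + I/2)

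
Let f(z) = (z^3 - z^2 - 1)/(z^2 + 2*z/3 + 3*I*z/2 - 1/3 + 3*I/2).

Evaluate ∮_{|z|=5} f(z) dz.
By the residue theorem, ∮_C f(z) dz = 2πi · (sum of the residues of f at the poles inside |z| = 5).

The denominator factors as (z + 1)*(z - 1/3 + 3*I/2), so the singularities of f are simple poles at z = -1, z = 1/3 - 3*I/2.
  |-1|² = 1 < 25 = 5², so this pole is inside the contour.
  |1/3 - 3*I/2|² = 85/36 < 25 = 5², so this pole is inside the contour.

With P(z) = z^3 - z^2 - 1 and Q(z) = z^2 + 2*z/3 + 3*I*z/2 - 1/3 + 3*I/2, each pole is simple, so Res(f, z₀) = P(z₀)/Q'(z₀) with Q'(z) = 2*z + 2/3 + 3*I/2.
  Res(f, -1) = P(-1)/Q'(-1) = (-3)/(-4/3 + 3*I/2) = 144/145 + 162*I/145
  Res(f, 1/3 - 3*I/2) = P(1/3 - 3*I/2)/Q'(1/3 - 3*I/2) = (-29/27 + 31*I/8)/(4/3 - 3*I/2) = -9389/5220 + 128*I/145

Sum of residues inside C: -29/36 + 2*I
∮_C f(z) dz = 2πi · (-29/36 + 2*I) = pi*(-4 - 29*I/18)

Final answer: pi*(-4 - 29*I/18)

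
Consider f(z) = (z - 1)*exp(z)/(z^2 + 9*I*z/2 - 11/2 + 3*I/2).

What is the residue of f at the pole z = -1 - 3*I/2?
Write f(z) = P(z)/Q(z) with P(z) = (z - 1)*exp(z) and Q(z) = z^2 + 9*I*z/2 - 11/2 + 3*I/2.
The denominator factors as Q(z) = (z + 1 + 3*I/2)*(z - 1 + 3*I), so z = -1 - 3*I/2 is a simple zero of Q and P is analytic there; z = -1 - 3*I/2 is therefore a simple pole and
  Res(f, z₀) = P(z₀)/Q'(z₀).

Q'(z) = 2*z + 9*I/2, so Q'(-1 - 3*I/2) = -2 + 3*I/2.
P(-1 - 3*I/2) = (-2 - 3*I/2)*exp(-1 - 3*I/2).

Res(f, -1 - 3*I/2) = ((-2 - 3*I/2)*exp(-1 - 3*I/2))/(-2 + 3*I/2) = (7/25 + 24*I/25)*exp(-1 - 3*I/2)

Final answer: (7/25 + 24*I/25)*exp(-1 - 3*I/2)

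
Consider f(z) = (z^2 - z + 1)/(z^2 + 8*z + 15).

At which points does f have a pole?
The singularities of f are the zeros of the denominator. Factoring,
  z^2 + 8*z + 15 = (z + 3)*(z + 5)
so the candidates are z = -3, z = -5.

Check the numerator P(z) = z^2 - z + 1 at each one:
  P(-3) = 13 ≠ 0, so z = -3 is a (simple) pole.
  P(-5) = 31 ≠ 0, so z = -5 is a (simple) pole.

Poles of f: {-5, -3}

Final answer: {-5, -3}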